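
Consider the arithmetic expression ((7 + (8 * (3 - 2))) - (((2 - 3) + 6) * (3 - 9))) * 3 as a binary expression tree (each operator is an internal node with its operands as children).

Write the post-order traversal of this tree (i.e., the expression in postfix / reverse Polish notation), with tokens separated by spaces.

Post-order on an expression tree gives postfix notation: for each operator, emit left operand, right operand, then the operator.

7 8 3 2 - * + 2 3 - 6 + 3 9 - * - 3 *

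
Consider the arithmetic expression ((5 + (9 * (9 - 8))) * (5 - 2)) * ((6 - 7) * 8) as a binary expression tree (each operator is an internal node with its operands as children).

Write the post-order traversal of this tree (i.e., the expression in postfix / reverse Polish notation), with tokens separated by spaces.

5 9 9 8 - * + 5 2 - * 6 7 - 8 * *

Post-order on an expression tree gives postfix notation: for each operator, emit left operand, right operand, then the operator.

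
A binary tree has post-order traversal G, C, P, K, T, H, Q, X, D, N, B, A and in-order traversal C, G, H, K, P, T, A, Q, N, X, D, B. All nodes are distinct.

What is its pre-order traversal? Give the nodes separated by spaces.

A H C G T K P B N Q D X

The last element of post-order is the root; it splits in-order into left and right subtrees.
Root A: left subtree has 6 nodes {C, G, H, K, P, T}, right has 5 {Q, N, X, D, B}.
  Root H: left subtree has 2 nodes {C, G}, right has 3 {K, P, T}.
    Root C: left subtree has 0 nodes { }, right has 1 {G}.
    Root T: left subtree has 2 nodes {K, P}, right has 0 { }.
      Root K: left subtree has 0 nodes { }, right has 1 {P}.
  Root B: left subtree has 4 nodes {Q, N, X, D}, right has 0 { }.
    Root N: left subtree has 1 node {Q}, right has 2 {X, D}.
      Root D: left subtree has 1 node {X}, right has 0 { }.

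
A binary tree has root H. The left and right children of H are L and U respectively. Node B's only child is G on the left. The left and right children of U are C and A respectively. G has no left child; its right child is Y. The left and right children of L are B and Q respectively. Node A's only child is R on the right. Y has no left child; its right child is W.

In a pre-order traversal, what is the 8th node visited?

U

Pre-order visits the node, then its left subtree, then its right subtree.
Visit H.
At H: go left to L.
  Visit L.
  At L: go left to B.
    Visit B.
    At B: go left to G.
      Visit G.
      At G: no left child.
      At G: go right to Y.
        Visit Y.
        At Y: no left child.
        At Y: go right to W.
          W is a leaf — visit W.
    At B: no right child.
  At L: go right to Q.
    Q is a leaf — visit Q.
At H: go right to U.
  Visit U.
  At U: go left to C.
    C is a leaf — visit C.
  At U: go right to A.
    Visit A.
    At A: no left child.
    At A: go right to R.
      R is a leaf — visit R.
Full pre-order sequence: H, L, B, G, Y, W, Q, U, C, A, R.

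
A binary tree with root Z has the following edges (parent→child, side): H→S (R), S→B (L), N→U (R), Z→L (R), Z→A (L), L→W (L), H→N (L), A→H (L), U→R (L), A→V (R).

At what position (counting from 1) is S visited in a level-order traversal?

8

Level-order visits nodes level by level from the root, left to right within each level.
Level 0: Z
Level 1: A, L
Level 2: H, V, W
Level 3: N, S
Level 4: U, B
Level 5: R
Full level-order sequence: Z, A, L, H, V, W, N, S, U, B, R.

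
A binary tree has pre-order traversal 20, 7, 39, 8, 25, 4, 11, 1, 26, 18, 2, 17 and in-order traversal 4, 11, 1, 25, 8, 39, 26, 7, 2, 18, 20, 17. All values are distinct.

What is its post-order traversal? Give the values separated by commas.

The first element of pre-order is the root; it splits in-order into left and right subtrees.
Root 20: left subtree has 10 nodes {4, 11, 1, 25, 8, 39, 26, 7, 2, 18}, right has 1 {17}.
  Root 7: left subtree has 7 nodes {4, 11, 1, 25, 8, 39, 26}, right has 2 {2, 18}.
    Root 39: left subtree has 5 nodes {4, 11, 1, 25, 8}, right has 1 {26}.
      Root 8: left subtree has 4 nodes {4, 11, 1, 25}, right has 0 { }.
        Root 25: left subtree has 3 nodes {4, 11, 1}, right has 0 { }.
          Root 4: left subtree has 0 nodes { }, right has 2 {11, 1}.
            Root 11: left subtree has 0 nodes { }, right has 1 {1}.
    Root 18: left subtree has 1 node {2}, right has 0 { }.

1, 11, 4, 25, 8, 26, 39, 2, 18, 7, 17, 20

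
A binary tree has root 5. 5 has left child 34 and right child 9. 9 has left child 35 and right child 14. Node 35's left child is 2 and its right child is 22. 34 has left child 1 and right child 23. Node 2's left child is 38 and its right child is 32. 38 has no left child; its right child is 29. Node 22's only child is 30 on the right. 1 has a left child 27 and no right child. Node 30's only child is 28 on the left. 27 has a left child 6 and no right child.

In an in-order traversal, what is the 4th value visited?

In-order visits the left subtree, then the node, then the right subtree.
At 5: go left to 34.
  At 34: go left to 1.
    At 1: go left to 27.
      At 27: go left to 6.
        6 is a leaf — visit 6.
      Visit 27.
      At 27: no right child.
    Visit 1.
    At 1: no right child.
  Visit 34.
  At 34: go right to 23.
    23 is a leaf — visit 23.
Visit 5.
At 5: go right to 9.
  At 9: go left to 35.
    At 35: go left to 2.
      At 2: go left to 38.
        At 38: no left child.
        Visit 38.
        At 38: go right to 29.
          29 is a leaf — visit 29.
      Visit 2.
      At 2: go right to 32.
        32 is a leaf — visit 32.
    Visit 35.
    At 35: go right to 22.
      At 22: no left child.
      Visit 22.
      At 22: go right to 30.
        At 30: go left to 28.
          28 is a leaf — visit 28.
        Visit 30.
        At 30: no right child.
  Visit 9.
  At 9: go right to 14.
    14 is a leaf — visit 14.
Full in-order sequence: 6, 27, 1, 34, 23, 5, 38, 29, 2, 32, 35, 22, 28, 30, 9, 14.

34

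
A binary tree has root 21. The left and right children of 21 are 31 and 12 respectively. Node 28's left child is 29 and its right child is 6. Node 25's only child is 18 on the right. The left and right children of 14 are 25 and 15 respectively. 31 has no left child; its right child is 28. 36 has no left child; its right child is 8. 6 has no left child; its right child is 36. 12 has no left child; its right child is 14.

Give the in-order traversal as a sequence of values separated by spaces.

In-order visits the left subtree, then the node, then the right subtree.
At 21: go left to 31.
  At 31: no left child.
  Visit 31.
  At 31: go right to 28.
    At 28: go left to 29.
      29 is a leaf — visit 29.
    Visit 28.
    At 28: go right to 6.
      At 6: no left child.
      Visit 6.
      At 6: go right to 36.
        At 36: no left child.
        Visit 36.
        At 36: go right to 8.
          8 is a leaf — visit 8.
Visit 21.
At 21: go right to 12.
  At 12: no left child.
  Visit 12.
  At 12: go right to 14.
    At 14: go left to 25.
      At 25: no left child.
      Visit 25.
      At 25: go right to 18.
        18 is a leaf — visit 18.
    Visit 14.
    At 14: go right to 15.
      15 is a leaf — visit 15.

31 29 28 6 36 8 21 12 25 18 14 15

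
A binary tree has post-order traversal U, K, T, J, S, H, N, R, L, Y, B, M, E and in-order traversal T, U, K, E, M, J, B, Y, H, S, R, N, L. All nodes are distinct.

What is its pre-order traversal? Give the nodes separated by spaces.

E T K U M B J Y L R H S N

The last element of post-order is the root; it splits in-order into left and right subtrees.
Root E: left subtree has 3 nodes {T, U, K}, right has 9 {M, J, B, Y, H, S, R, N, L}.
  Root T: left subtree has 0 nodes { }, right has 2 {U, K}.
    Root K: left subtree has 1 node {U}, right has 0 { }.
  Root M: left subtree has 0 nodes { }, right has 8 {J, B, Y, H, S, R, N, L}.
    Root B: left subtree has 1 node {J}, right has 6 {Y, H, S, R, N, L}.
      Root Y: left subtree has 0 nodes { }, right has 5 {H, S, R, N, L}.
        Root L: left subtree has 4 nodes {H, S, R, N}, right has 0 { }.
          Root R: left subtree has 2 nodes {H, S}, right has 1 {N}.
            Root H: left subtree has 0 nodes { }, right has 1 {S}.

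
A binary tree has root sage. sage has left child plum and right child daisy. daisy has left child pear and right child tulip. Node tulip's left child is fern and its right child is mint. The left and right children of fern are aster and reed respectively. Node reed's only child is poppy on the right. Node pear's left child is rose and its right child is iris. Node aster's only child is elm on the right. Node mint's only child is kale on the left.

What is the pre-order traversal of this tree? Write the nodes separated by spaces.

sage plum daisy pear rose iris tulip fern aster elm reed poppy mint kale

Pre-order visits the node, then its left subtree, then its right subtree.
Visit sage.
At sage: go left to plum.
  plum is a leaf — visit plum.
At sage: go right to daisy.
  Visit daisy.
  At daisy: go left to pear.
    Visit pear.
    At pear: go left to rose.
      rose is a leaf — visit rose.
    At pear: go right to iris.
      iris is a leaf — visit iris.
  At daisy: go right to tulip.
    Visit tulip.
    At tulip: go left to fern.
      Visit fern.
      At fern: go left to aster.
        Visit aster.
        At aster: no left child.
        At aster: go right to elm.
          elm is a leaf — visit elm.
      At fern: go right to reed.
        Visit reed.
        At reed: no left child.
        At reed: go right to poppy.
          poppy is a leaf — visit poppy.
    At tulip: go right to mint.
      Visit mint.
      At mint: go left to kale.
        kale is a leaf — visit kale.
      At mint: no right child.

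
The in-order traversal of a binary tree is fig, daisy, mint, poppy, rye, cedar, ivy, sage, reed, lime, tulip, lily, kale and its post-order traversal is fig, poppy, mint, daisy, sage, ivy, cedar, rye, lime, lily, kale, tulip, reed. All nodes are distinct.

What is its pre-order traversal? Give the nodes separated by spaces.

The last element of post-order is the root; it splits in-order into left and right subtrees.
Root reed: left subtree has 8 nodes {fig, daisy, mint, poppy, rye, cedar, ivy, sage}, right has 4 {lime, tulip, lily, kale}.
  Root rye: left subtree has 4 nodes {fig, daisy, mint, poppy}, right has 3 {cedar, ivy, sage}.
    Root daisy: left subtree has 1 node {fig}, right has 2 {mint, poppy}.
      Root mint: left subtree has 0 nodes { }, right has 1 {poppy}.
    Root cedar: left subtree has 0 nodes { }, right has 2 {ivy, sage}.
      Root ivy: left subtree has 0 nodes { }, right has 1 {sage}.
  Root tulip: left subtree has 1 node {lime}, right has 2 {lily, kale}.
    Root kale: left subtree has 1 node {lily}, right has 0 { }.

reed rye daisy fig mint poppy cedar ivy sage tulip lime kale lily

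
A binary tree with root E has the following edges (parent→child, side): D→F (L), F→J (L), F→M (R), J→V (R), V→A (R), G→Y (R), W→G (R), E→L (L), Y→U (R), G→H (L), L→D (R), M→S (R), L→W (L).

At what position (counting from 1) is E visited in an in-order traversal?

In-order visits the left subtree, then the node, then the right subtree.
At E: go left to L.
  At L: go left to W.
    At W: no left child.
    Visit W.
    At W: go right to G.
      At G: go left to H.
        H is a leaf — visit H.
      Visit G.
      At G: go right to Y.
        At Y: no left child.
        Visit Y.
        At Y: go right to U.
          U is a leaf — visit U.
  Visit L.
  At L: go right to D.
    At D: go left to F.
      At F: go left to J.
        At J: no left child.
        Visit J.
        At J: go right to V.
          At V: no left child.
          Visit V.
          At V: go right to A.
            A is a leaf — visit A.
      Visit F.
      At F: go right to M.
        At M: no left child.
        Visit M.
        At M: go right to S.
          S is a leaf — visit S.
    Visit D.
    At D: no right child.
Visit E.
At E: no right child.
Full in-order sequence: W, H, G, Y, U, L, J, V, A, F, M, S, D, E.

14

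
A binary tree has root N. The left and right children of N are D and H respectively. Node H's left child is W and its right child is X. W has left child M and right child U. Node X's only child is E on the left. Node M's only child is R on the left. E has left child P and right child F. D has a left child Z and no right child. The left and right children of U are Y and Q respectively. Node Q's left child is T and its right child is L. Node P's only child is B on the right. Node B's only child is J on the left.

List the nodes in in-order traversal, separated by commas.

Z, D, N, R, M, W, Y, U, T, Q, L, H, P, J, B, E, F, X

In-order visits the left subtree, then the node, then the right subtree.
At N: go left to D.
  At D: go left to Z.
    Z is a leaf — visit Z.
  Visit D.
  At D: no right child.
Visit N.
At N: go right to H.
  At H: go left to W.
    At W: go left to M.
      At M: go left to R.
        R is a leaf — visit R.
      Visit M.
      At M: no right child.
    Visit W.
    At W: go right to U.
      At U: go left to Y.
        Y is a leaf — visit Y.
      Visit U.
      At U: go right to Q.
        At Q: go left to T.
          T is a leaf — visit T.
        Visit Q.
        At Q: go right to L.
          L is a leaf — visit L.
  Visit H.
  At H: go right to X.
    At X: go left to E.
      At E: go left to P.
        At P: no left child.
        Visit P.
        At P: go right to B.
          At B: go left to J.
            J is a leaf — visit J.
          Visit B.
          At B: no right child.
      Visit E.
      At E: go right to F.
        F is a leaf — visit F.
    Visit X.
    At X: no right child.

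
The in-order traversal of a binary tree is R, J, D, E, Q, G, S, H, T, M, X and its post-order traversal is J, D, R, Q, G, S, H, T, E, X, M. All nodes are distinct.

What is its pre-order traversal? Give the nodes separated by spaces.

The last element of post-order is the root; it splits in-order into left and right subtrees.
Root M: left subtree has 9 nodes {R, J, D, E, Q, G, S, H, T}, right has 1 {X}.
  Root E: left subtree has 3 nodes {R, J, D}, right has 5 {Q, G, S, H, T}.
    Root R: left subtree has 0 nodes { }, right has 2 {J, D}.
      Root D: left subtree has 1 node {J}, right has 0 { }.
    Root T: left subtree has 4 nodes {Q, G, S, H}, right has 0 { }.
      Root H: left subtree has 3 nodes {Q, G, S}, right has 0 { }.
        Root S: left subtree has 2 nodes {Q, G}, right has 0 { }.
          Root G: left subtree has 1 node {Q}, right has 0 { }.

M E R D J T H S G Q X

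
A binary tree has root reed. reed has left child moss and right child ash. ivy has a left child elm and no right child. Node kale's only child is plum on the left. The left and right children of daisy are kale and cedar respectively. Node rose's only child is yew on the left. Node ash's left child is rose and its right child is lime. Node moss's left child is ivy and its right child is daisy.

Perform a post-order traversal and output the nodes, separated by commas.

Post-order visits the left subtree, then the right subtree, then the node.
At reed: go left to moss.
  At moss: go left to ivy.
    At ivy: go left to elm.
      elm is a leaf — visit elm.
    At ivy: no right child.
    Visit ivy.
  At moss: go right to daisy.
    At daisy: go left to kale.
      At kale: go left to plum.
        plum is a leaf — visit plum.
      At kale: no right child.
      Visit kale.
    At daisy: go right to cedar.
      cedar is a leaf — visit cedar.
    Visit daisy.
  Visit moss.
At reed: go right to ash.
  At ash: go left to rose.
    At rose: go left to yew.
      yew is a leaf — visit yew.
    At rose: no right child.
    Visit rose.
  At ash: go right to lime.
    lime is a leaf — visit lime.
  Visit ash.
Visit reed.

elm, ivy, plum, kale, cedar, daisy, moss, yew, rose, lime, ash, reed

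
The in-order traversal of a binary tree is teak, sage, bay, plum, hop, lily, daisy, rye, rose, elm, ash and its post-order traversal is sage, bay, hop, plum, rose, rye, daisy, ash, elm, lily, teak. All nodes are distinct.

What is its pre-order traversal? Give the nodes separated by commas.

The last element of post-order is the root; it splits in-order into left and right subtrees.
Root teak: left subtree has 0 nodes { }, right has 10 {sage, bay, plum, hop, lily, daisy, rye, rose, elm, ash}.
  Root lily: left subtree has 4 nodes {sage, bay, plum, hop}, right has 5 {daisy, rye, rose, elm, ash}.
    Root plum: left subtree has 2 nodes {sage, bay}, right has 1 {hop}.
      Root bay: left subtree has 1 node {sage}, right has 0 { }.
    Root elm: left subtree has 3 nodes {daisy, rye, rose}, right has 1 {ash}.
      Root daisy: left subtree has 0 nodes { }, right has 2 {rye, rose}.
        Root rye: left subtree has 0 nodes { }, right has 1 {rose}.

teak, lily, plum, bay, sage, hop, elm, daisy, rye, rose, ash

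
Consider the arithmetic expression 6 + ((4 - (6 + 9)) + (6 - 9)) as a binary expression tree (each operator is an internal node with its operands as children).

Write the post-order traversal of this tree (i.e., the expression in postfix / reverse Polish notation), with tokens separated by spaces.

6 4 6 9 + - 6 9 - + +

Post-order on an expression tree gives postfix notation: for each operator, emit left operand, right operand, then the operator.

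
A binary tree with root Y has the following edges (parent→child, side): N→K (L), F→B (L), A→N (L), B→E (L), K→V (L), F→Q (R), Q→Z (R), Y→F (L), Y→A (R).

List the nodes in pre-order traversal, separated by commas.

Y, F, B, E, Q, Z, A, N, K, V

Pre-order visits the node, then its left subtree, then its right subtree.
Visit Y.
At Y: go left to F.
  Visit F.
  At F: go left to B.
    Visit B.
    At B: go left to E.
      E is a leaf — visit E.
    At B: no right child.
  At F: go right to Q.
    Visit Q.
    At Q: no left child.
    At Q: go right to Z.
      Z is a leaf — visit Z.
At Y: go right to A.
  Visit A.
  At A: go left to N.
    Visit N.
    At N: go left to K.
      Visit K.
      At K: go left to V.
        V is a leaf — visit V.
      At K: no right child.
    At N: no right child.
  At A: no right child.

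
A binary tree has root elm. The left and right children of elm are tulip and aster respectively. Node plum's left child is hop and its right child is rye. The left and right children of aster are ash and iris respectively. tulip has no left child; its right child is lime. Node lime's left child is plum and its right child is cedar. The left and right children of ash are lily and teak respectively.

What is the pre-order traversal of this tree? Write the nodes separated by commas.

elm, tulip, lime, plum, hop, rye, cedar, aster, ash, lily, teak, iris

Pre-order visits the node, then its left subtree, then its right subtree.
Visit elm.
At elm: go left to tulip.
  Visit tulip.
  At tulip: no left child.
  At tulip: go right to lime.
    Visit lime.
    At lime: go left to plum.
      Visit plum.
      At plum: go left to hop.
        hop is a leaf — visit hop.
      At plum: go right to rye.
        rye is a leaf — visit rye.
    At lime: go right to cedar.
      cedar is a leaf — visit cedar.
At elm: go right to aster.
  Visit aster.
  At aster: go left to ash.
    Visit ash.
    At ash: go left to lily.
      lily is a leaf — visit lily.
    At ash: go right to teak.
      teak is a leaf — visit teak.
  At aster: go right to iris.
    iris is a leaf — visit iris.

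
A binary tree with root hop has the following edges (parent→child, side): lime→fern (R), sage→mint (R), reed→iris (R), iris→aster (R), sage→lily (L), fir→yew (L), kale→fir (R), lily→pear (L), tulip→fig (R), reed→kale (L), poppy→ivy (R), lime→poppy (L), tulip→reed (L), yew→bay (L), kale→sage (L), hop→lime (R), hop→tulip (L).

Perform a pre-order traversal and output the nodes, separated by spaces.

Pre-order visits the node, then its left subtree, then its right subtree.
Visit hop.
At hop: go left to tulip.
  Visit tulip.
  At tulip: go left to reed.
    Visit reed.
    At reed: go left to kale.
      Visit kale.
      At kale: go left to sage.
        Visit sage.
        At sage: go left to lily.
          Visit lily.
          At lily: go left to pear.
            pear is a leaf — visit pear.
          At lily: no right child.
        At sage: go right to mint.
          mint is a leaf — visit mint.
      At kale: go right to fir.
        Visit fir.
        At fir: go left to yew.
          Visit yew.
          At yew: go left to bay.
            bay is a leaf — visit bay.
          At yew: no right child.
        At fir: no right child.
    At reed: go right to iris.
      Visit iris.
      At iris: no left child.
      At iris: go right to aster.
        aster is a leaf — visit aster.
  At tulip: go right to fig.
    fig is a leaf — visit fig.
At hop: go right to lime.
  Visit lime.
  At lime: go left to poppy.
    Visit poppy.
    At poppy: no left child.
    At poppy: go right to ivy.
      ivy is a leaf — visit ivy.
  At lime: go right to fern.
    fern is a leaf — visit fern.

hop tulip reed kale sage lily pear mint fir yew bay iris aster fig lime poppy ivy fern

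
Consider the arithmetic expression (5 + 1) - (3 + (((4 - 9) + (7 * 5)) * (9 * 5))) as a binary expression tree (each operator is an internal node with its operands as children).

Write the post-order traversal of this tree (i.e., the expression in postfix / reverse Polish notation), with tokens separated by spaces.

5 1 + 3 4 9 - 7 5 * + 9 5 * * + -

Post-order on an expression tree gives postfix notation: for each operator, emit left operand, right operand, then the operator.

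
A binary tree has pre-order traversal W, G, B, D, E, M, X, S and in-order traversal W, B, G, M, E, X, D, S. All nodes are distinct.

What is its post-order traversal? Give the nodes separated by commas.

The first element of pre-order is the root; it splits in-order into left and right subtrees.
Root W: left subtree has 0 nodes { }, right has 7 {B, G, M, E, X, D, S}.
  Root G: left subtree has 1 node {B}, right has 5 {M, E, X, D, S}.
    Root D: left subtree has 3 nodes {M, E, X}, right has 1 {S}.
      Root E: left subtree has 1 node {M}, right has 1 {X}.

B, M, X, E, S, D, G, W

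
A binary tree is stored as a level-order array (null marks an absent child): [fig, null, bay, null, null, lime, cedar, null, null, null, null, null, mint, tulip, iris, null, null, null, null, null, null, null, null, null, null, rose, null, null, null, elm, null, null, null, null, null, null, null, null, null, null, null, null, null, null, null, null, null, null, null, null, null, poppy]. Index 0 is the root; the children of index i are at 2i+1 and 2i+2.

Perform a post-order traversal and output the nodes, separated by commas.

Post-order visits the left subtree, then the right subtree, then the node.
At fig: no left child.
At fig: go right to bay.
  At bay: go left to lime.
    At lime: no left child.
    At lime: go right to mint.
      At mint: go left to rose.
        At rose: go left to poppy.
          poppy is a leaf — visit poppy.
        At rose: no right child.
        Visit rose.
      At mint: no right child.
      Visit mint.
    Visit lime.
  At bay: go right to cedar.
    At cedar: go left to tulip.
      tulip is a leaf — visit tulip.
    At cedar: go right to iris.
      At iris: go left to elm.
        elm is a leaf — visit elm.
      At iris: no right child.
      Visit iris.
    Visit cedar.
  Visit bay.
Visit fig.

poppy, rose, mint, lime, tulip, elm, iris, cedar, bay, fig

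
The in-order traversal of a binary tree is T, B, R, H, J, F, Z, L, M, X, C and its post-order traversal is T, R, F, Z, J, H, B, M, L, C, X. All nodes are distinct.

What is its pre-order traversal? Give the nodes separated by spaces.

The last element of post-order is the root; it splits in-order into left and right subtrees.
Root X: left subtree has 9 nodes {T, B, R, H, J, F, Z, L, M}, right has 1 {C}.
  Root L: left subtree has 7 nodes {T, B, R, H, J, F, Z}, right has 1 {M}.
    Root B: left subtree has 1 node {T}, right has 5 {R, H, J, F, Z}.
      Root H: left subtree has 1 node {R}, right has 3 {J, F, Z}.
        Root J: left subtree has 0 nodes { }, right has 2 {F, Z}.
          Root Z: left subtree has 1 node {F}, right has 0 { }.

X L B T H R J Z F M C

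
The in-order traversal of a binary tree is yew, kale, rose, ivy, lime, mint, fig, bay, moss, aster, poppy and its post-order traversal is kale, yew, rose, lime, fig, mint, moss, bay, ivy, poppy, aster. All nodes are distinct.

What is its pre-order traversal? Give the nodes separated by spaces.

aster ivy rose yew kale bay mint lime fig moss poppy

The last element of post-order is the root; it splits in-order into left and right subtrees.
Root aster: left subtree has 9 nodes {yew, kale, rose, ivy, lime, mint, fig, bay, moss}, right has 1 {poppy}.
  Root ivy: left subtree has 3 nodes {yew, kale, rose}, right has 5 {lime, mint, fig, bay, moss}.
    Root rose: left subtree has 2 nodes {yew, kale}, right has 0 { }.
      Root yew: left subtree has 0 nodes { }, right has 1 {kale}.
    Root bay: left subtree has 3 nodes {lime, mint, fig}, right has 1 {moss}.
      Root mint: left subtree has 1 node {lime}, right has 1 {fig}.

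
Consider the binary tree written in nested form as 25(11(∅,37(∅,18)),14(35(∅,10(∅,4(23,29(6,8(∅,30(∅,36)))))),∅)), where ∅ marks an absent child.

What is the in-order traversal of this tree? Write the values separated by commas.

In-order visits the left subtree, then the node, then the right subtree.
At 25: go left to 11.
  At 11: no left child.
  Visit 11.
  At 11: go right to 37.
    At 37: no left child.
    Visit 37.
    At 37: go right to 18.
      18 is a leaf — visit 18.
Visit 25.
At 25: go right to 14.
  At 14: go left to 35.
    At 35: no left child.
    Visit 35.
    At 35: go right to 10.
      At 10: no left child.
      Visit 10.
      At 10: go right to 4.
        At 4: go left to 23.
          23 is a leaf — visit 23.
        Visit 4.
        At 4: go right to 29.
          At 29: go left to 6.
            6 is a leaf — visit 6.
          Visit 29.
          At 29: go right to 8.
            At 8: no left child.
            Visit 8.
            At 8: go right to 30.
              At 30: no left child.
              Visit 30.
              At 30: go right to 36.
                36 is a leaf — visit 36.
  Visit 14.
  At 14: no right child.

11, 37, 18, 25, 35, 10, 23, 4, 6, 29, 8, 30, 36, 14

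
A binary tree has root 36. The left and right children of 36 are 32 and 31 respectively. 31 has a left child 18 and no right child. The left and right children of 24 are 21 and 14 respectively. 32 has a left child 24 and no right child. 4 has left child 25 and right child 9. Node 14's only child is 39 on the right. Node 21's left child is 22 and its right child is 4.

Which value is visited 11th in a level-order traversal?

Level-order visits nodes level by level from the root, left to right within each level.
Level 0: 36
Level 1: 32, 31
Level 2: 24, 18
Level 3: 21, 14
Level 4: 22, 4, 39
Level 5: 25, 9
Full level-order sequence: 36, 32, 31, 24, 18, 21, 14, 22, 4, 39, 25, 9.

25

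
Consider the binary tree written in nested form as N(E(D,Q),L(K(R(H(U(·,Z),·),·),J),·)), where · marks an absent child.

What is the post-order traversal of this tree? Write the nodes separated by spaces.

Post-order visits the left subtree, then the right subtree, then the node.
At N: go left to E.
  At E: go left to D.
    D is a leaf — visit D.
  At E: go right to Q.
    Q is a leaf — visit Q.
  Visit E.
At N: go right to L.
  At L: go left to K.
    At K: go left to R.
      At R: go left to H.
        At H: go left to U.
          At U: no left child.
          At U: go right to Z.
            Z is a leaf — visit Z.
          Visit U.
        At H: no right child.
        Visit H.
      At R: no right child.
      Visit R.
    At K: go right to J.
      J is a leaf — visit J.
    Visit K.
  At L: no right child.
  Visit L.
Visit N.

D Q E Z U H R J K L N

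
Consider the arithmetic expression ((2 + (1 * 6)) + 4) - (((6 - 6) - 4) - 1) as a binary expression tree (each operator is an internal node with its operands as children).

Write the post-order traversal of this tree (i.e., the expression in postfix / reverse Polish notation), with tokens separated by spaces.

Post-order on an expression tree gives postfix notation: for each operator, emit left operand, right operand, then the operator.

2 1 6 * + 4 + 6 6 - 4 - 1 - -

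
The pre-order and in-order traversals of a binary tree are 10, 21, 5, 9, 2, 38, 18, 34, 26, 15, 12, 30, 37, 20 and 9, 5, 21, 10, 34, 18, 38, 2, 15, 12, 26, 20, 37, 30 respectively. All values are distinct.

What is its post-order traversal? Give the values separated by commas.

The first element of pre-order is the root; it splits in-order into left and right subtrees.
Root 10: left subtree has 3 nodes {9, 5, 21}, right has 10 {34, 18, 38, 2, 15, 12, 26, 20, 37, 30}.
  Root 21: left subtree has 2 nodes {9, 5}, right has 0 { }.
    Root 5: left subtree has 1 node {9}, right has 0 { }.
  Root 2: left subtree has 3 nodes {34, 18, 38}, right has 6 {15, 12, 26, 20, 37, 30}.
    Root 38: left subtree has 2 nodes {34, 18}, right has 0 { }.
      Root 18: left subtree has 1 node {34}, right has 0 { }.
    Root 26: left subtree has 2 nodes {15, 12}, right has 3 {20, 37, 30}.
      Root 15: left subtree has 0 nodes { }, right has 1 {12}.
      Root 30: left subtree has 2 nodes {20, 37}, right has 0 { }.
        Root 37: left subtree has 1 node {20}, right has 0 { }.

9, 5, 21, 34, 18, 38, 12, 15, 20, 37, 30, 26, 2, 10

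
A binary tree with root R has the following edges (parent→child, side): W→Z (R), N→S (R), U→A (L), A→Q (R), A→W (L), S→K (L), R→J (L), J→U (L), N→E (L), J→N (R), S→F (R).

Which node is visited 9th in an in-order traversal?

In-order visits the left subtree, then the node, then the right subtree.
At R: go left to J.
  At J: go left to U.
    At U: go left to A.
      At A: go left to W.
        At W: no left child.
        Visit W.
        At W: go right to Z.
          Z is a leaf — visit Z.
      Visit A.
      At A: go right to Q.
        Q is a leaf — visit Q.
    Visit U.
    At U: no right child.
  Visit J.
  At J: go right to N.
    At N: go left to E.
      E is a leaf — visit E.
    Visit N.
    At N: go right to S.
      At S: go left to K.
        K is a leaf — visit K.
      Visit S.
      At S: go right to F.
        F is a leaf — visit F.
Visit R.
At R: no right child.
Full in-order sequence: W, Z, A, Q, U, J, E, N, K, S, F, R.

K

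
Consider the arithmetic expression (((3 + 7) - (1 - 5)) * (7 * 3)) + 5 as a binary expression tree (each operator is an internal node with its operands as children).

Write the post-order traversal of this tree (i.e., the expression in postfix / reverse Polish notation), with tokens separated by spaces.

Post-order on an expression tree gives postfix notation: for each operator, emit left operand, right operand, then the operator.

3 7 + 1 5 - - 7 3 * * 5 +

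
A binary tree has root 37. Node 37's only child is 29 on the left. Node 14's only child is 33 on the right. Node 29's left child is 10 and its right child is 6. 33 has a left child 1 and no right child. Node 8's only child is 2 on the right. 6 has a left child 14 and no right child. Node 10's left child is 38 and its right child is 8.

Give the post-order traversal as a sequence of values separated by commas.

38, 2, 8, 10, 1, 33, 14, 6, 29, 37

Post-order visits the left subtree, then the right subtree, then the node.
At 37: go left to 29.
  At 29: go left to 10.
    At 10: go left to 38.
      38 is a leaf — visit 38.
    At 10: go right to 8.
      At 8: no left child.
      At 8: go right to 2.
        2 is a leaf — visit 2.
      Visit 8.
    Visit 10.
  At 29: go right to 6.
    At 6: go left to 14.
      At 14: no left child.
      At 14: go right to 33.
        At 33: go left to 1.
          1 is a leaf — visit 1.
        At 33: no right child.
        Visit 33.
      Visit 14.
    At 6: no right child.
    Visit 6.
  Visit 29.
At 37: no right child.
Visit 37.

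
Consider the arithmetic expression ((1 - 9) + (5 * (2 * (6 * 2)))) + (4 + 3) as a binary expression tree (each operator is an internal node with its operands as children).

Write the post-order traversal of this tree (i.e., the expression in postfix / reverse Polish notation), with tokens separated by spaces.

Post-order on an expression tree gives postfix notation: for each operator, emit left operand, right operand, then the operator.

1 9 - 5 2 6 2 * * * + 4 3 + +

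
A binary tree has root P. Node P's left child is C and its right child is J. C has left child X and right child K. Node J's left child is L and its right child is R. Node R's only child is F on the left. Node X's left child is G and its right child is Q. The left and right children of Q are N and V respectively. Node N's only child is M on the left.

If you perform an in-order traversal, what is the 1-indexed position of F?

12

In-order visits the left subtree, then the node, then the right subtree.
At P: go left to C.
  At C: go left to X.
    At X: go left to G.
      G is a leaf — visit G.
    Visit X.
    At X: go right to Q.
      At Q: go left to N.
        At N: go left to M.
          M is a leaf — visit M.
        Visit N.
        At N: no right child.
      Visit Q.
      At Q: go right to V.
        V is a leaf — visit V.
  Visit C.
  At C: go right to K.
    K is a leaf — visit K.
Visit P.
At P: go right to J.
  At J: go left to L.
    L is a leaf — visit L.
  Visit J.
  At J: go right to R.
    At R: go left to F.
      F is a leaf — visit F.
    Visit R.
    At R: no right child.
Full in-order sequence: G, X, M, N, Q, V, C, K, P, L, J, F, R.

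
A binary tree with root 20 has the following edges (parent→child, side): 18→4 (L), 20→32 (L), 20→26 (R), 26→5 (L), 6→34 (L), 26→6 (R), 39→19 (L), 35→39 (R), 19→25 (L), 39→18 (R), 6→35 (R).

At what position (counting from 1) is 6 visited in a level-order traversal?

Level-order visits nodes level by level from the root, left to right within each level.
Level 0: 20
Level 1: 32, 26
Level 2: 5, 6
Level 3: 34, 35
Level 4: 39
Level 5: 19, 18
Level 6: 25, 4
Full level-order sequence: 20, 32, 26, 5, 6, 34, 35, 39, 19, 18, 25, 4.

5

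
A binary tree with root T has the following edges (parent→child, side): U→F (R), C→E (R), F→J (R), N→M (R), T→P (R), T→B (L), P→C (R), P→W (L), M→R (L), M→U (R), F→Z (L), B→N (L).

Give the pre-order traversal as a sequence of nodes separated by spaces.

Pre-order visits the node, then its left subtree, then its right subtree.
Visit T.
At T: go left to B.
  Visit B.
  At B: go left to N.
    Visit N.
    At N: no left child.
    At N: go right to M.
      Visit M.
      At M: go left to R.
        R is a leaf — visit R.
      At M: go right to U.
        Visit U.
        At U: no left child.
        At U: go right to F.
          Visit F.
          At F: go left to Z.
            Z is a leaf — visit Z.
          At F: go right to J.
            J is a leaf — visit J.
  At B: no right child.
At T: go right to P.
  Visit P.
  At P: go left to W.
    W is a leaf — visit W.
  At P: go right to C.
    Visit C.
    At C: no left child.
    At C: go right to E.
      E is a leaf — visit E.

T B N M R U F Z J P W C E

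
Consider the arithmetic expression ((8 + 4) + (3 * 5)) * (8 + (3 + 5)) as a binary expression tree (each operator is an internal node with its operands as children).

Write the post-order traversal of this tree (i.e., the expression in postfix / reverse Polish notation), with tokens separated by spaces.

8 4 + 3 5 * + 8 3 5 + + *

Post-order on an expression tree gives postfix notation: for each operator, emit left operand, right operand, then the operator.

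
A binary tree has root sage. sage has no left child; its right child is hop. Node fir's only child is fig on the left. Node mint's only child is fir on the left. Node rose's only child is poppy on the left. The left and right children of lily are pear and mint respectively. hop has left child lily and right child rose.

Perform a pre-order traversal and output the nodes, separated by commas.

Pre-order visits the node, then its left subtree, then its right subtree.
Visit sage.
At sage: no left child.
At sage: go right to hop.
  Visit hop.
  At hop: go left to lily.
    Visit lily.
    At lily: go left to pear.
      pear is a leaf — visit pear.
    At lily: go right to mint.
      Visit mint.
      At mint: go left to fir.
        Visit fir.
        At fir: go left to fig.
          fig is a leaf — visit fig.
        At fir: no right child.
      At mint: no right child.
  At hop: go right to rose.
    Visit rose.
    At rose: go left to poppy.
      poppy is a leaf — visit poppy.
    At rose: no right child.

sage, hop, lily, pear, mint, fir, fig, rose, poppy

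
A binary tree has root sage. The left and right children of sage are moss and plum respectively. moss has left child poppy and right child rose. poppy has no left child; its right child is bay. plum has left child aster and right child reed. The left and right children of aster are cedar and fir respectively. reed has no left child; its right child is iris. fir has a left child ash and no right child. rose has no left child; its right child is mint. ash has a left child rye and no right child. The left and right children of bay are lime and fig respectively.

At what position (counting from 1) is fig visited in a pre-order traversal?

6

Pre-order visits the node, then its left subtree, then its right subtree.
Visit sage.
At sage: go left to moss.
  Visit moss.
  At moss: go left to poppy.
    Visit poppy.
    At poppy: no left child.
    At poppy: go right to bay.
      Visit bay.
      At bay: go left to lime.
        lime is a leaf — visit lime.
      At bay: go right to fig.
        fig is a leaf — visit fig.
  At moss: go right to rose.
    Visit rose.
    At rose: no left child.
    At rose: go right to mint.
      mint is a leaf — visit mint.
At sage: go right to plum.
  Visit plum.
  At plum: go left to aster.
    Visit aster.
    At aster: go left to cedar.
      cedar is a leaf — visit cedar.
    At aster: go right to fir.
      Visit fir.
      At fir: go left to ash.
        Visit ash.
        At ash: go left to rye.
          rye is a leaf — visit rye.
        At ash: no right child.
      At fir: no right child.
  At plum: go right to reed.
    Visit reed.
    At reed: no left child.
    At reed: go right to iris.
      iris is a leaf — visit iris.
Full pre-order sequence: sage, moss, poppy, bay, lime, fig, rose, mint, plum, aster, cedar, fir, ash, rye, reed, iris.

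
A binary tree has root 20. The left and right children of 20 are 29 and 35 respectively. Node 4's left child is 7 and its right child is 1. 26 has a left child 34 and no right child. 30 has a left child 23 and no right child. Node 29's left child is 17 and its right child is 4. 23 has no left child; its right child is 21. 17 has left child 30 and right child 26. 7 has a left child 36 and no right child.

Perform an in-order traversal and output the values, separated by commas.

In-order visits the left subtree, then the node, then the right subtree.
At 20: go left to 29.
  At 29: go left to 17.
    At 17: go left to 30.
      At 30: go left to 23.
        At 23: no left child.
        Visit 23.
        At 23: go right to 21.
          21 is a leaf — visit 21.
      Visit 30.
      At 30: no right child.
    Visit 17.
    At 17: go right to 26.
      At 26: go left to 34.
        34 is a leaf — visit 34.
      Visit 26.
      At 26: no right child.
  Visit 29.
  At 29: go right to 4.
    At 4: go left to 7.
      At 7: go left to 36.
        36 is a leaf — visit 36.
      Visit 7.
      At 7: no right child.
    Visit 4.
    At 4: go right to 1.
      1 is a leaf — visit 1.
Visit 20.
At 20: go right to 35.
  35 is a leaf — visit 35.

23, 21, 30, 17, 34, 26, 29, 36, 7, 4, 1, 20, 35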